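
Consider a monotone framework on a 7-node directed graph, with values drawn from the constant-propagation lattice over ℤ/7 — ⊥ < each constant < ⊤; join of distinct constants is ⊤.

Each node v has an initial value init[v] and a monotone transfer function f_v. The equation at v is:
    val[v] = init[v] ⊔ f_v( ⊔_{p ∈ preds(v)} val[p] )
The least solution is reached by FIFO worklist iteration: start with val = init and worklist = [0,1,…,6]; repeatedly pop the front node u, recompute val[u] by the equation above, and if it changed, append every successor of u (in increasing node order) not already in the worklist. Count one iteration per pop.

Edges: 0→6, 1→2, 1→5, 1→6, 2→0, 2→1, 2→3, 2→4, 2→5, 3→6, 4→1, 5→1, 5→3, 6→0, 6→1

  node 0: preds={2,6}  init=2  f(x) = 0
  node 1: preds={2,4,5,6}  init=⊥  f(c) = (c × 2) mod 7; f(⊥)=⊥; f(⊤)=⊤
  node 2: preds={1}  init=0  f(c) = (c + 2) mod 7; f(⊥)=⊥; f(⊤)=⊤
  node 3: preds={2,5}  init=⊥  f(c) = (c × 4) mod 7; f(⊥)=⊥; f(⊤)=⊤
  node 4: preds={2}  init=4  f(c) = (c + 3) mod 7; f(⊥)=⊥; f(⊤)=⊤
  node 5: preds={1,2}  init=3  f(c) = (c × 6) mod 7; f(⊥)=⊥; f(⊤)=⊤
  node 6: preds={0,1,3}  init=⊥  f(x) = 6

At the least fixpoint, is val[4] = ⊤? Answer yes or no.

Trace (10 dequeues):
  [1] u=0 | in 0 | out ⊤ | prev 2 | push {}
  [2] u=1 | in ⊤ | out ⊤ | prev ⊥ | push {}
  [3] u=2 | in ⊤ | out ⊤ | prev 0 | push {0,1}
  [4] u=3 | in ⊤ | out ⊤ | prev ⊥ | push {}
  [5] u=4 | in ⊤ | out ⊤ | prev 4 | push {}
  [6] u=5 | in ⊤ | out ⊤ | prev 3 | push {3}
  [7] u=6 | in ⊤ | out 6 | prev ⊥ | push {}
  [8] u=0 | in ⊤ | out ⊤ | ==
  [9] u=1 | in ⊤ | out ⊤ | ==
  [10] u=3 | in ⊤ | out ⊤ | ==

Converged values:
  [0] ⊤
  [1] ⊤
  [2] ⊤
  [3] ⊤
  [4] ⊤
  [5] ⊤
  [6] 6

yes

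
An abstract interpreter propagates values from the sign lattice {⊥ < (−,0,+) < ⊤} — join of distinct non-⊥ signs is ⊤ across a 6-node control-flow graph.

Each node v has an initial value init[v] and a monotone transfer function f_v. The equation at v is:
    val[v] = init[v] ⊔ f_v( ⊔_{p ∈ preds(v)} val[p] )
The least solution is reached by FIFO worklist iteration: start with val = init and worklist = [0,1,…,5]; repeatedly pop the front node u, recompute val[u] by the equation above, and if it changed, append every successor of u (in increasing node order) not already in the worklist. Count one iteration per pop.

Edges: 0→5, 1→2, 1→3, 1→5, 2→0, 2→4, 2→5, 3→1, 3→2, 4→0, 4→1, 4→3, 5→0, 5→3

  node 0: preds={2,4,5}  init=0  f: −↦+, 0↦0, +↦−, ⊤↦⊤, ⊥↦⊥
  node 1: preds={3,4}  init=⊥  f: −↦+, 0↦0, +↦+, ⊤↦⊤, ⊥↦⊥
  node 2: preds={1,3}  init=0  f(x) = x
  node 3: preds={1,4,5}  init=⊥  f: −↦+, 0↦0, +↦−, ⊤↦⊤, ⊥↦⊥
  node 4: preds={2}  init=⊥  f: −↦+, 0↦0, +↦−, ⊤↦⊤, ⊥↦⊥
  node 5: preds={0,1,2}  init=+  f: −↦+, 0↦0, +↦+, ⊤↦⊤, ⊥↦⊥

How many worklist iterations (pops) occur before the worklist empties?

16

Iteration log — 16 steps:
  step 1. node 0  ⊔preds=⊤  new=⊤  old=0  +wl: 
  step 2. node 1  ⊔preds=⊥  new=⊥  stable
  step 3. node 2  ⊔preds=⊥  new=0  stable
  step 4. node 3  ⊔preds=+  new=−  old=⊥  +wl: 1,2
  step 5. node 4  ⊔preds=0  new=0  old=⊥  +wl: 0,3
  step 6. node 5  ⊔preds=⊤  new=⊤  old=+  +wl: 
  step 7. node 1  ⊔preds=⊤  new=⊤  old=⊥  +wl: 5
  step 8. node 2  ⊔preds=⊤  new=⊤  old=0  +wl: 4
  step 9. node 0  ⊔preds=⊤  new=⊤  stable
  step 10. node 3  ⊔preds=⊤  new=⊤  old=−  +wl: 1,2
  step 11. node 5  ⊔preds=⊤  new=⊤  stable
  step 12. node 4  ⊔preds=⊤  new=⊤  old=0  +wl: 0,3
  step 13. node 1  ⊔preds=⊤  new=⊤  stable
  step 14. node 2  ⊔preds=⊤  new=⊤  stable
  step 15. node 0  ⊔preds=⊤  new=⊤  stable
  step 16. node 3  ⊔preds=⊤  new=⊤  stable

Least fixpoint reached:
  node 0: ⊤
  node 1: ⊤
  node 2: ⊤
  node 3: ⊤
  node 4: ⊤
  node 5: ⊤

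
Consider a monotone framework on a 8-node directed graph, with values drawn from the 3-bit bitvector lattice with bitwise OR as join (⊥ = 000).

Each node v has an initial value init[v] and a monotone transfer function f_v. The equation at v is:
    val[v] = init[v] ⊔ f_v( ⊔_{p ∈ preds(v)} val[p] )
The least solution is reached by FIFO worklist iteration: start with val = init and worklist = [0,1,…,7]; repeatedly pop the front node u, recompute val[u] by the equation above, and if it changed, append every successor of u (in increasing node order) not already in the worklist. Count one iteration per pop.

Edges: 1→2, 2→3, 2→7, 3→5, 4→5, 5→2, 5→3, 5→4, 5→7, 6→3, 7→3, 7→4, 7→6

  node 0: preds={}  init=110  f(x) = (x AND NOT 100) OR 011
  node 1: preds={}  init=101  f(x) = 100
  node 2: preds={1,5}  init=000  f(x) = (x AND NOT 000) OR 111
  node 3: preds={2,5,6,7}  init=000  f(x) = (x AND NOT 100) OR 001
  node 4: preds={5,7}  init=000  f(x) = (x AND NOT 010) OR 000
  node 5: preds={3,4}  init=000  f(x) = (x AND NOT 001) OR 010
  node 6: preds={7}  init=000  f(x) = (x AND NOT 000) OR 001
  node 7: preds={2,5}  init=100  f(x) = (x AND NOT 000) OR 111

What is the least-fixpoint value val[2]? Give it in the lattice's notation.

Iteration log — 14 steps:
  step 1. node 0  ⊔preds=000  new=111  old=110  +wl: 
  step 2. node 1  ⊔preds=000  new=101  stable
  step 3. node 2  ⊔preds=101  new=111  old=000  +wl: 
  step 4. node 3  ⊔preds=111  new=011  old=000  +wl: 
  step 5. node 4  ⊔preds=100  new=100  old=000  +wl: 
  step 6. node 5  ⊔preds=111  new=110  old=000  +wl: 2,3,4
  step 7. node 6  ⊔preds=100  new=101  old=000  +wl: 
  step 8. node 7  ⊔preds=111  new=111  old=100  +wl: 6
  step 9. node 2  ⊔preds=111  new=111  stable
  step 10. node 3  ⊔preds=111  new=011  stable
  step 11. node 4  ⊔preds=111  new=101  old=100  +wl: 5
  step 12. node 6  ⊔preds=111  new=111  old=101  +wl: 3
  step 13. node 5  ⊔preds=111  new=110  stable
  step 14. node 3  ⊔preds=111  new=011  stable

Least fixpoint reached:
  node 0: 111
  node 1: 101
  node 2: 111
  node 3: 011
  node 4: 101
  node 5: 110
  node 6: 111
  node 7: 111

111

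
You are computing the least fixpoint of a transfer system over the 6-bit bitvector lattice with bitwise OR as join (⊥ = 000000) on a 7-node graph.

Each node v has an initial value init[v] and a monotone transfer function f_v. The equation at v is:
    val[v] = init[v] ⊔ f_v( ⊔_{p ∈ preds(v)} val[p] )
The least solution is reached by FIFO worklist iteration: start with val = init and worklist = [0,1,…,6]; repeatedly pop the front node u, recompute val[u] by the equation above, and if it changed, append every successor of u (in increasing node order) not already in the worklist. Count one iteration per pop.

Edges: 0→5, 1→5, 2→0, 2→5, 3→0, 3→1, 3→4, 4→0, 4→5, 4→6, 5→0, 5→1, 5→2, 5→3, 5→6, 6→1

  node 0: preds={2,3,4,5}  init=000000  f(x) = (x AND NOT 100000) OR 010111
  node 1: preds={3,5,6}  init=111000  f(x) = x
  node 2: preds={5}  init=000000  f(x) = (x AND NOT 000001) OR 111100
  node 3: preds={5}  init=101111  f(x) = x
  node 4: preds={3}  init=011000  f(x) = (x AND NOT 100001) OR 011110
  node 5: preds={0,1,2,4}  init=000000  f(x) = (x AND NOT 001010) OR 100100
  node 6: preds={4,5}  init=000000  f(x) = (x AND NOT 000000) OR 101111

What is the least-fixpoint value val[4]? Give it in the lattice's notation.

011110

Iteration log — 14 steps:
  step 1. node 0  ⊔preds=111111  new=011111  old=000000  +wl: 
  step 2. node 1  ⊔preds=101111  new=111111  old=111000  +wl: 
  step 3. node 2  ⊔preds=000000  new=111100  old=000000  +wl: 0
  step 4. node 3  ⊔preds=000000  new=101111  stable
  step 5. node 4  ⊔preds=101111  new=011110  old=011000  +wl: 
  step 6. node 5  ⊔preds=111111  new=110101  old=000000  +wl: 1,2,3
  step 7. node 6  ⊔preds=111111  new=111111  old=000000  +wl: 
  step 8. node 0  ⊔preds=111111  new=011111  stable
  step 9. node 1  ⊔preds=111111  new=111111  stable
  step 10. node 2  ⊔preds=110101  new=111100  stable
  step 11. node 3  ⊔preds=110101  new=111111  old=101111  +wl: 0,1,4
  step 12. node 0  ⊔preds=111111  new=011111  stable
  step 13. node 1  ⊔preds=111111  new=111111  stable
  step 14. node 4  ⊔preds=111111  new=011110  stable

Least fixpoint reached:
  node 0: 011111
  node 1: 111111
  node 2: 111100
  node 3: 111111
  node 4: 011110
  node 5: 110101
  node 6: 111111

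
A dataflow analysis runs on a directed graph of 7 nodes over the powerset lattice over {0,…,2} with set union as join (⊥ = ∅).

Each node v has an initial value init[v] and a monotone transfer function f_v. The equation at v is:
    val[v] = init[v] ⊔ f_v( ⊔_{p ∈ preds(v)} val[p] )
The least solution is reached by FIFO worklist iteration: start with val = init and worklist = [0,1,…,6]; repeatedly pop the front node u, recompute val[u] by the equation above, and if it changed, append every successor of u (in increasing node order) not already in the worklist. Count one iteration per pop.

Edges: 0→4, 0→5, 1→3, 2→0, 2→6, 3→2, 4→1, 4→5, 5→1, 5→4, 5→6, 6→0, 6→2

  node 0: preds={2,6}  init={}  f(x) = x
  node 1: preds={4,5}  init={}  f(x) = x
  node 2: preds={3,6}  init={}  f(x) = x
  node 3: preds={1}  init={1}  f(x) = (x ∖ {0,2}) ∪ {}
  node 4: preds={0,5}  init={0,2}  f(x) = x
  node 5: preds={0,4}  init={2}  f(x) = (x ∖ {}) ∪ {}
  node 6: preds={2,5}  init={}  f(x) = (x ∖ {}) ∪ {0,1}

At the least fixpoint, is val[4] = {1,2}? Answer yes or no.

Worklist (17 pops):
  #1 pop 0: in={} → {} (no change)
  #2 pop 1: in={0,2} → {0,2} (was {}); enqueue []
  #3 pop 2: in={1} → {1} (was {}); enqueue [0]
  #4 pop 3: in={0,2} → {1} (no change)
  #5 pop 4: in={2} → {0,2} (no change)
  #6 pop 5: in={0,2} → {0,2} (was {2}); enqueue [1,4]
  #7 pop 6: in={0,1,2} → {0,1,2} (was {}); enqueue [2]
  #8 pop 0: in={0,1,2} → {0,1,2} (was {}); enqueue [5]
  #9 pop 1: in={0,2} → {0,2} (no change)
  #10 pop 4: in={0,1,2} → {0,1,2} (was {0,2}); enqueue [1]
  #11 pop 2: in={0,1,2} → {0,1,2} (was {1}); enqueue [0,6]
  #12 pop 5: in={0,1,2} → {0,1,2} (was {0,2}); enqueue [4]
  #13 pop 1: in={0,1,2} → {0,1,2} (was {0,2}); enqueue [3]
  #14 pop 0: in={0,1,2} → {0,1,2} (no change)
  #15 pop 6: in={0,1,2} → {0,1,2} (no change)
  #16 pop 4: in={0,1,2} → {0,1,2} (no change)
  #17 pop 3: in={0,1,2} → {1} (no change)

Fixpoint:
  val[0] = {0,1,2}
  val[1] = {0,1,2}
  val[2] = {0,1,2}
  val[3] = {1}
  val[4] = {0,1,2}
  val[5] = {0,1,2}
  val[6] = {0,1,2}

no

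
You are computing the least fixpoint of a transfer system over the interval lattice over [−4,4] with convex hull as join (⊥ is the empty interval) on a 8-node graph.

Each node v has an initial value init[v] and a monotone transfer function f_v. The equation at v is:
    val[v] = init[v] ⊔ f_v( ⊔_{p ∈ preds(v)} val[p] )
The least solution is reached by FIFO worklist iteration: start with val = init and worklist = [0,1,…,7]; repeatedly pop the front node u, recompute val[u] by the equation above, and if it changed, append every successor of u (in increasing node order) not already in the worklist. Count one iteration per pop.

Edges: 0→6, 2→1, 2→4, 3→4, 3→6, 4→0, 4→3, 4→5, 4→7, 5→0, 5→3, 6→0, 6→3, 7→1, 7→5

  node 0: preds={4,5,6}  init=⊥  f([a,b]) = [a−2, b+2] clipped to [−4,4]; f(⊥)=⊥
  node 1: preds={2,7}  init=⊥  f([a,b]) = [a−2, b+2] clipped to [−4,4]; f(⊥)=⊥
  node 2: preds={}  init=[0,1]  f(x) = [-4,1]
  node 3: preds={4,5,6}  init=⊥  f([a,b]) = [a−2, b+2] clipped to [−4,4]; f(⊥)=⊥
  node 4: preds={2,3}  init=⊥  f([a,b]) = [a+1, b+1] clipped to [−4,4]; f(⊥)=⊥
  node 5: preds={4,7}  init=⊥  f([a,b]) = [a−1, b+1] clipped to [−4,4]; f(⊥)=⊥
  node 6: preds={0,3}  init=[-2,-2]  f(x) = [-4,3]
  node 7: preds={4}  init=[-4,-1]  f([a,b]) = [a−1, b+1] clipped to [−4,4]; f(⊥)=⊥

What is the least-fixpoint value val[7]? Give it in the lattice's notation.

Iteration log — 20 steps:
  step 1. node 0  ⊔preds=[-2,-2]  new=[-4,0]  old=⊥  +wl: 
  step 2. node 1  ⊔preds=[-4,1]  new=[-4,3]  old=⊥  +wl: 
  step 3. node 2  ⊔preds=⊥  new=[-4,1]  old=[0,1]  +wl: 1
  step 4. node 3  ⊔preds=[-2,-2]  new=[-4,0]  old=⊥  +wl: 
  step 5. node 4  ⊔preds=[-4,1]  new=[-3,2]  old=⊥  +wl: 0,3
  step 6. node 5  ⊔preds=[-4,2]  new=[-4,3]  old=⊥  +wl: 
  step 7. node 6  ⊔preds=[-4,0]  new=[-4,3]  old=[-2,-2]  +wl: 
  step 8. node 7  ⊔preds=[-3,2]  new=[-4,3]  old=[-4,-1]  +wl: 5
  step 9. node 1  ⊔preds=[-4,3]  new=[-4,4]  old=[-4,3]  +wl: 
  step 10. node 0  ⊔preds=[-4,3]  new=[-4,4]  old=[-4,0]  +wl: 6
  step 11. node 3  ⊔preds=[-4,3]  new=[-4,4]  old=[-4,0]  +wl: 4
  step 12. node 5  ⊔preds=[-4,3]  new=[-4,4]  old=[-4,3]  +wl: 0,3
  step 13. node 6  ⊔preds=[-4,4]  new=[-4,3]  stable
  step 14. node 4  ⊔preds=[-4,4]  new=[-3,4]  old=[-3,2]  +wl: 5,7
  step 15. node 0  ⊔preds=[-4,4]  new=[-4,4]  stable
  step 16. node 3  ⊔preds=[-4,4]  new=[-4,4]  stable
  step 17. node 5  ⊔preds=[-4,4]  new=[-4,4]  stable
  step 18. node 7  ⊔preds=[-3,4]  new=[-4,4]  old=[-4,3]  +wl: 1,5
  step 19. node 1  ⊔preds=[-4,4]  new=[-4,4]  stable
  step 20. node 5  ⊔preds=[-4,4]  new=[-4,4]  stable

Least fixpoint reached:
  node 0: [-4,4]
  node 1: [-4,4]
  node 2: [-4,1]
  node 3: [-4,4]
  node 4: [-3,4]
  node 5: [-4,4]
  node 6: [-4,3]
  node 7: [-4,4]

[-4,4]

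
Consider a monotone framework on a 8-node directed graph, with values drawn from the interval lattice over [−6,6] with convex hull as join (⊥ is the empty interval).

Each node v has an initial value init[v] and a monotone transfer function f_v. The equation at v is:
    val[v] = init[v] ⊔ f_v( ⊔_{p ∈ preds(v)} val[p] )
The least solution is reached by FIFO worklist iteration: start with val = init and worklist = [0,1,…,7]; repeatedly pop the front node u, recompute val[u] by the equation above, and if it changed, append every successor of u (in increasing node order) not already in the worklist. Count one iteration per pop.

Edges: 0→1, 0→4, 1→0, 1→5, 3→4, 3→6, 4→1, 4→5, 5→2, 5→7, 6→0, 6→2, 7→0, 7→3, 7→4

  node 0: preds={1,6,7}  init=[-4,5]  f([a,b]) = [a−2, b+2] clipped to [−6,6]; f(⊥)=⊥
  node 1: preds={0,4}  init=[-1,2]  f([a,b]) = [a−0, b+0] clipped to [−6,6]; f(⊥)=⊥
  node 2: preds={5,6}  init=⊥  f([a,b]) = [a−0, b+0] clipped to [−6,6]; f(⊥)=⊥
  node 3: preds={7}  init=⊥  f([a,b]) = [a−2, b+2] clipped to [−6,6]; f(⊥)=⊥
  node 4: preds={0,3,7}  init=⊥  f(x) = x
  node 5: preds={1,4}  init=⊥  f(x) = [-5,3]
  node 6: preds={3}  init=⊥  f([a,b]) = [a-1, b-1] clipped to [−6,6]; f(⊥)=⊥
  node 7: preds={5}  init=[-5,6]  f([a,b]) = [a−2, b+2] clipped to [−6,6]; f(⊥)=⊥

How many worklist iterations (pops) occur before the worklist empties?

Worklist (13 pops):
  #1 pop 0: in=[-5,6] → [-6,6] (was [-4,5]); enqueue []
  #2 pop 1: in=[-6,6] → [-6,6] (was [-1,2]); enqueue [0]
  #3 pop 2: in=⊥ → ⊥ (no change)
  #4 pop 3: in=[-5,6] → [-6,6] (was ⊥); enqueue []
  #5 pop 4: in=[-6,6] → [-6,6] (was ⊥); enqueue [1]
  #6 pop 5: in=[-6,6] → [-5,3] (was ⊥); enqueue [2]
  #7 pop 6: in=[-6,6] → [-6,5] (was ⊥); enqueue []
  #8 pop 7: in=[-5,3] → [-6,6] (was [-5,6]); enqueue [3,4]
  #9 pop 0: in=[-6,6] → [-6,6] (no change)
  #10 pop 1: in=[-6,6] → [-6,6] (no change)
  #11 pop 2: in=[-6,5] → [-6,5] (was ⊥); enqueue []
  #12 pop 3: in=[-6,6] → [-6,6] (no change)
  #13 pop 4: in=[-6,6] → [-6,6] (no change)

Fixpoint:
  val[0] = [-6,6]
  val[1] = [-6,6]
  val[2] = [-6,5]
  val[3] = [-6,6]
  val[4] = [-6,6]
  val[5] = [-5,3]
  val[6] = [-6,5]
  val[7] = [-6,6]

13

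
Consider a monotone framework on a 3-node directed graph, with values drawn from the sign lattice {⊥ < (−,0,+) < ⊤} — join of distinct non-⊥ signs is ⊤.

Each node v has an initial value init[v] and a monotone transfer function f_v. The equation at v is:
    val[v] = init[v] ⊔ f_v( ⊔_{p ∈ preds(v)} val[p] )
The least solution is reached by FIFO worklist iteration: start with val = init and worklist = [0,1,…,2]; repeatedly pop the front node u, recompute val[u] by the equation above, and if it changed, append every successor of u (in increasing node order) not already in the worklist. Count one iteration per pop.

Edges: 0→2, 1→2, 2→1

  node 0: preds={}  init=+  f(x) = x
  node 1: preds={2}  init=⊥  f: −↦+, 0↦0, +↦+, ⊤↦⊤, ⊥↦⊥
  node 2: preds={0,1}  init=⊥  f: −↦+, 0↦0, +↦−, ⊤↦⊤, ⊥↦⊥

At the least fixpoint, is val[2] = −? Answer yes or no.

yes

Iteration log — 5 steps:
  step 1. node 0  ⊔preds=⊥  new=+  stable
  step 2. node 1  ⊔preds=⊥  new=⊥  stable
  step 3. node 2  ⊔preds=+  new=−  old=⊥  +wl: 1
  step 4. node 1  ⊔preds=−  new=+  old=⊥  +wl: 2
  step 5. node 2  ⊔preds=+  new=−  stable

Least fixpoint reached:
  node 0: +
  node 1: +
  node 2: −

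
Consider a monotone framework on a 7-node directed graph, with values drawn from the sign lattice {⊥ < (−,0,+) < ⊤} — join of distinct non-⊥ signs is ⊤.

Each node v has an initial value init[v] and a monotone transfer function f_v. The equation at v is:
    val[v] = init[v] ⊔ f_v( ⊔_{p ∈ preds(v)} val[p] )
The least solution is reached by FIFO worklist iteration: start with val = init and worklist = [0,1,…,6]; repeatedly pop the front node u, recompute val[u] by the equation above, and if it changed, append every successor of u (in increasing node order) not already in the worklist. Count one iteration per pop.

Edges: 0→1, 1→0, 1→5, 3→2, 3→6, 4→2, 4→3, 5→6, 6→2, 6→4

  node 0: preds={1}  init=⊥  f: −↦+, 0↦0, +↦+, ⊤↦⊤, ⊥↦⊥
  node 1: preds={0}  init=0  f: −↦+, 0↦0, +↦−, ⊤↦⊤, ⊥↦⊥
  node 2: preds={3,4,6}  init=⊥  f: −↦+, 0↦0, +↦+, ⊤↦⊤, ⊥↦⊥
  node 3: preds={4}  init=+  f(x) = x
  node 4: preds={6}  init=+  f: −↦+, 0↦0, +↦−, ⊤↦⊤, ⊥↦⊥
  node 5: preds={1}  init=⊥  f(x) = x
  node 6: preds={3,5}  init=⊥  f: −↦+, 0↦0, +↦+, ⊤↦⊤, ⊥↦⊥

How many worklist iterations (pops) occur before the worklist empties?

13

Iteration log — 13 steps:
  step 1. node 0  ⊔preds=0  new=0  old=⊥  +wl: 
  step 2. node 1  ⊔preds=0  new=0  stable
  step 3. node 2  ⊔preds=+  new=+  old=⊥  +wl: 
  step 4. node 3  ⊔preds=+  new=+  stable
  step 5. node 4  ⊔preds=⊥  new=+  stable
  step 6. node 5  ⊔preds=0  new=0  old=⊥  +wl: 
  step 7. node 6  ⊔preds=⊤  new=⊤  old=⊥  +wl: 2,4
  step 8. node 2  ⊔preds=⊤  new=⊤  old=+  +wl: 
  step 9. node 4  ⊔preds=⊤  new=⊤  old=+  +wl: 2,3
  step 10. node 2  ⊔preds=⊤  new=⊤  stable
  step 11. node 3  ⊔preds=⊤  new=⊤  old=+  +wl: 2,6
  step 12. node 2  ⊔preds=⊤  new=⊤  stable
  step 13. node 6  ⊔preds=⊤  new=⊤  stable

Least fixpoint reached:
  node 0: 0
  node 1: 0
  node 2: ⊤
  node 3: ⊤
  node 4: ⊤
  node 5: 0
  node 6: ⊤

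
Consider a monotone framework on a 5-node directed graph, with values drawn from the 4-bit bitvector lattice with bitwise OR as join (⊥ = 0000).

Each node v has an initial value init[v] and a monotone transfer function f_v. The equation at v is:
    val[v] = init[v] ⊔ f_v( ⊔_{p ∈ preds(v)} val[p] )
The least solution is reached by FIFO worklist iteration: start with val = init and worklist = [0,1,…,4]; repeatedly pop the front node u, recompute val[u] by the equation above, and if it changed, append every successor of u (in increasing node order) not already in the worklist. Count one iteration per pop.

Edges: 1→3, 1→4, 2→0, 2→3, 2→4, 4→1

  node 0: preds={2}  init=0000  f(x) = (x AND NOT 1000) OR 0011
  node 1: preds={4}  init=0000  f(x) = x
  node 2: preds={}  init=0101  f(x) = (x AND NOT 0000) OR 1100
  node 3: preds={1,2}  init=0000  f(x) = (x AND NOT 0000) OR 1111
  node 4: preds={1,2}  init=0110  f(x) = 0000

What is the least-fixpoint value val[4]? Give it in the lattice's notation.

0110

Trace (6 dequeues):
  [1] u=0 | in 0101 | out 0111 | prev 0000 | push {}
  [2] u=1 | in 0110 | out 0110 | prev 0000 | push {}
  [3] u=2 | in 0000 | out 1101 | prev 0101 | push {0}
  [4] u=3 | in 1111 | out 1111 | prev 0000 | push {}
  [5] u=4 | in 1111 | out 0110 | ==
  [6] u=0 | in 1101 | out 0111 | ==

Converged values:
  [0] 0111
  [1] 0110
  [2] 1101
  [3] 1111
  [4] 0110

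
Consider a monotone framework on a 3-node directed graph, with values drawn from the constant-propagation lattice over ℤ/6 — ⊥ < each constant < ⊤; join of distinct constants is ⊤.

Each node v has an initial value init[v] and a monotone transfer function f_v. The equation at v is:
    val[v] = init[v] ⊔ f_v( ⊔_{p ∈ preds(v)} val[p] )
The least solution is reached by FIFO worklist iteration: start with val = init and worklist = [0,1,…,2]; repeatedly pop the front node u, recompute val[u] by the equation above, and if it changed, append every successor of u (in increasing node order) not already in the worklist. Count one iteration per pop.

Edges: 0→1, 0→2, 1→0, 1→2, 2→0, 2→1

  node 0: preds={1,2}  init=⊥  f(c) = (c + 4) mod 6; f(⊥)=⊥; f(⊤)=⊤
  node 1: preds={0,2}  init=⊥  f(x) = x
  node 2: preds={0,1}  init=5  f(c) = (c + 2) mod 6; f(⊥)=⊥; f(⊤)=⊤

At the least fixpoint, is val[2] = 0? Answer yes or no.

no

Worklist (6 pops):
  #1 pop 0: in=5 → 3 (was ⊥); enqueue []
  #2 pop 1: in=⊤ → ⊤ (was ⊥); enqueue [0]
  #3 pop 2: in=⊤ → ⊤ (was 5); enqueue [1]
  #4 pop 0: in=⊤ → ⊤ (was 3); enqueue [2]
  #5 pop 1: in=⊤ → ⊤ (no change)
  #6 pop 2: in=⊤ → ⊤ (no change)

Fixpoint:
  val[0] = ⊤
  val[1] = ⊤
  val[2] = ⊤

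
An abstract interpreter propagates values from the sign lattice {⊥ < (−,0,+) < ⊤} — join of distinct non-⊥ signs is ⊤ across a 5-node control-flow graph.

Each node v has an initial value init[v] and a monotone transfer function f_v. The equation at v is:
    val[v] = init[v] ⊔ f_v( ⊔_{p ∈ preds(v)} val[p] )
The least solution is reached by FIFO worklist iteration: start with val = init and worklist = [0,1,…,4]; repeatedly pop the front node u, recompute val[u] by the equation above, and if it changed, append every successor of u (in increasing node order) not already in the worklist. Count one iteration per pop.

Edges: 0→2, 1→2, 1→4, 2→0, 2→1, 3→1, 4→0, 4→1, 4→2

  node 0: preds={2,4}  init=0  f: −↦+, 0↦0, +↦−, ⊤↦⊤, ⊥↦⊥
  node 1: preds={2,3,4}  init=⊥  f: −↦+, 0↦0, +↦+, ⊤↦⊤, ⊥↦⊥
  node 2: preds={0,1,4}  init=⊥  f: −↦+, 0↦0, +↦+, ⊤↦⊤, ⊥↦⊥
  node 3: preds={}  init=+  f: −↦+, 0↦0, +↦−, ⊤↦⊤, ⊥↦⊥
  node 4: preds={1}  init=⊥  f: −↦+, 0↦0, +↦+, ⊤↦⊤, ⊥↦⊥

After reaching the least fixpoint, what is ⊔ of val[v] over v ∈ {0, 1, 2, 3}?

⊤

Trace (12 dequeues):
  [1] u=0 | in ⊥ | out 0 | ==
  [2] u=1 | in + | out + | prev ⊥ | push {}
  [3] u=2 | in ⊤ | out ⊤ | prev ⊥ | push {0,1}
  [4] u=3 | in ⊥ | out + | ==
  [5] u=4 | in + | out + | prev ⊥ | push {2}
  [6] u=0 | in ⊤ | out ⊤ | prev 0 | push {}
  [7] u=1 | in ⊤ | out ⊤ | prev + | push {4}
  [8] u=2 | in ⊤ | out ⊤ | ==
  [9] u=4 | in ⊤ | out ⊤ | prev + | push {0,1,2}
  [10] u=0 | in ⊤ | out ⊤ | ==
  [11] u=1 | in ⊤ | out ⊤ | ==
  [12] u=2 | in ⊤ | out ⊤ | ==

Converged values:
  [0] ⊤
  [1] ⊤
  [2] ⊤
  [3] +
  [4] ⊤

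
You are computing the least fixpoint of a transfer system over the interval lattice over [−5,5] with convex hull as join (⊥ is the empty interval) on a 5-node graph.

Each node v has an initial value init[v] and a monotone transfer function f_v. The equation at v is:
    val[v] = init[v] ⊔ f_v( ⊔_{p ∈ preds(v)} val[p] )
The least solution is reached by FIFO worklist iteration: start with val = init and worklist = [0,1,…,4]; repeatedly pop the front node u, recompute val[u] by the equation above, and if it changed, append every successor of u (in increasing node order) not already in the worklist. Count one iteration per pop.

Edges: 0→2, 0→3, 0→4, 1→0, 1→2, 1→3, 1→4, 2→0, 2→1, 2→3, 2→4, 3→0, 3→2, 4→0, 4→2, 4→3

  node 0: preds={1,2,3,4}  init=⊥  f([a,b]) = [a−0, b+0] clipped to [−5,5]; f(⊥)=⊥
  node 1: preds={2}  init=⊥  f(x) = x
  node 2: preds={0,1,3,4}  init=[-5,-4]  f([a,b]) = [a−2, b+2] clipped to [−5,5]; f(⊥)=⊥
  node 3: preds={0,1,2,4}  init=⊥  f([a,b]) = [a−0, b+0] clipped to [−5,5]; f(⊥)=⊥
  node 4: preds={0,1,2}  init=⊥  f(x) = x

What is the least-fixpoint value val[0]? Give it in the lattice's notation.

Iteration log — 31 steps:
  step 1. node 0  ⊔preds=[-5,-4]  new=[-5,-4]  old=⊥  +wl: 
  step 2. node 1  ⊔preds=[-5,-4]  new=[-5,-4]  old=⊥  +wl: 0
  step 3. node 2  ⊔preds=[-5,-4]  new=[-5,-2]  old=[-5,-4]  +wl: 1
  step 4. node 3  ⊔preds=[-5,-2]  new=[-5,-2]  old=⊥  +wl: 2
  step 5. node 4  ⊔preds=[-5,-2]  new=[-5,-2]  old=⊥  +wl: 3
  step 6. node 0  ⊔preds=[-5,-2]  new=[-5,-2]  old=[-5,-4]  +wl: 4
  step 7. node 1  ⊔preds=[-5,-2]  new=[-5,-2]  old=[-5,-4]  +wl: 0
  step 8. node 2  ⊔preds=[-5,-2]  new=[-5,0]  old=[-5,-2]  +wl: 1
  step 9. node 3  ⊔preds=[-5,0]  new=[-5,0]  old=[-5,-2]  +wl: 2
  step 10. node 4  ⊔preds=[-5,0]  new=[-5,0]  old=[-5,-2]  +wl: 3
  step 11. node 0  ⊔preds=[-5,0]  new=[-5,0]  old=[-5,-2]  +wl: 4
  step 12. node 1  ⊔preds=[-5,0]  new=[-5,0]  old=[-5,-2]  +wl: 0
  step 13. node 2  ⊔preds=[-5,0]  new=[-5,2]  old=[-5,0]  +wl: 1
  step 14. node 3  ⊔preds=[-5,2]  new=[-5,2]  old=[-5,0]  +wl: 2
  step 15. node 4  ⊔preds=[-5,2]  new=[-5,2]  old=[-5,0]  +wl: 3
  step 16. node 0  ⊔preds=[-5,2]  new=[-5,2]  old=[-5,0]  +wl: 4
  step 17. node 1  ⊔preds=[-5,2]  new=[-5,2]  old=[-5,0]  +wl: 0
  step 18. node 2  ⊔preds=[-5,2]  new=[-5,4]  old=[-5,2]  +wl: 1
  step 19. node 3  ⊔preds=[-5,4]  new=[-5,4]  old=[-5,2]  +wl: 2
  step 20. node 4  ⊔preds=[-5,4]  new=[-5,4]  old=[-5,2]  +wl: 3
  step 21. node 0  ⊔preds=[-5,4]  new=[-5,4]  old=[-5,2]  +wl: 4
  step 22. node 1  ⊔preds=[-5,4]  new=[-5,4]  old=[-5,2]  +wl: 0
  step 23. node 2  ⊔preds=[-5,4]  new=[-5,5]  old=[-5,4]  +wl: 1
  step 24. node 3  ⊔preds=[-5,5]  new=[-5,5]  old=[-5,4]  +wl: 2
  step 25. node 4  ⊔preds=[-5,5]  new=[-5,5]  old=[-5,4]  +wl: 3
  step 26. node 0  ⊔preds=[-5,5]  new=[-5,5]  old=[-5,4]  +wl: 4
  step 27. node 1  ⊔preds=[-5,5]  new=[-5,5]  old=[-5,4]  +wl: 0
  step 28. node 2  ⊔preds=[-5,5]  new=[-5,5]  stable
  step 29. node 3  ⊔preds=[-5,5]  new=[-5,5]  stable
  step 30. node 4  ⊔preds=[-5,5]  new=[-5,5]  stable
  step 31. node 0  ⊔preds=[-5,5]  new=[-5,5]  stable

Least fixpoint reached:
  node 0: [-5,5]
  node 1: [-5,5]
  node 2: [-5,5]
  node 3: [-5,5]
  node 4: [-5,5]

[-5,5]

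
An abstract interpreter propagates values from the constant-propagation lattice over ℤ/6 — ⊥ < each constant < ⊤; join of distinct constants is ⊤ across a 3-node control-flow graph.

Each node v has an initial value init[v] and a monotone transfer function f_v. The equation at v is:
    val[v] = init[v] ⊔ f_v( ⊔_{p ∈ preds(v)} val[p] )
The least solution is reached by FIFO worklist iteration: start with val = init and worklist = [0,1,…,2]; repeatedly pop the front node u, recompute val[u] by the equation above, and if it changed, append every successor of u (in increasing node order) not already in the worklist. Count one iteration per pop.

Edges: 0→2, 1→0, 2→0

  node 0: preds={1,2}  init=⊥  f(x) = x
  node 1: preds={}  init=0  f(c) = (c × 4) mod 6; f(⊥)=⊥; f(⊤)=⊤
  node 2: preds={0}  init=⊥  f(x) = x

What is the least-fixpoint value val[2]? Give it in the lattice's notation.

0

Worklist (4 pops):
  #1 pop 0: in=0 → 0 (was ⊥); enqueue []
  #2 pop 1: in=⊥ → 0 (no change)
  #3 pop 2: in=0 → 0 (was ⊥); enqueue [0]
  #4 pop 0: in=0 → 0 (no change)

Fixpoint:
  val[0] = 0
  val[1] = 0
  val[2] = 0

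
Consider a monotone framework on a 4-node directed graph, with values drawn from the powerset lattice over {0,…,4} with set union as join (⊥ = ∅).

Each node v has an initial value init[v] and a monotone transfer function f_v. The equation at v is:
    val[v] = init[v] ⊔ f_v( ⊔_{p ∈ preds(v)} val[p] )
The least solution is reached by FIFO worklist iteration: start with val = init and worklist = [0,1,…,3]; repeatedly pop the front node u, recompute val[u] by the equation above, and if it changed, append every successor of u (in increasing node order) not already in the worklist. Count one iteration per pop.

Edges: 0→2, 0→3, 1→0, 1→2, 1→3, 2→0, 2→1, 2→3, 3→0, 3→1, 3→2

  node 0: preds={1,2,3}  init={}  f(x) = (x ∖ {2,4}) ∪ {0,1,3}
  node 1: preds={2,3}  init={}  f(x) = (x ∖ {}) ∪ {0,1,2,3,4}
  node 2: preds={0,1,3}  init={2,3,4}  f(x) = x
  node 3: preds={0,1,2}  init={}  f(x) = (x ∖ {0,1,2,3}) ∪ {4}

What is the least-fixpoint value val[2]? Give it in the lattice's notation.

Trace (7 dequeues):
  [1] u=0 | in {2,3,4} | out {0,1,3} | prev {} | push {}
  [2] u=1 | in {2,3,4} | out {0,1,2,3,4} | prev {} | push {0}
  [3] u=2 | in {0,1,2,3,4} | out {0,1,2,3,4} | prev {2,3,4} | push {1}
  [4] u=3 | in {0,1,2,3,4} | out {4} | prev {} | push {2}
  [5] u=0 | in {0,1,2,3,4} | out {0,1,3} | ==
  [6] u=1 | in {0,1,2,3,4} | out {0,1,2,3,4} | ==
  [7] u=2 | in {0,1,2,3,4} | out {0,1,2,3,4} | ==

Converged values:
  [0] {0,1,3}
  [1] {0,1,2,3,4}
  [2] {0,1,2,3,4}
  [3] {4}

{0,1,2,3,4}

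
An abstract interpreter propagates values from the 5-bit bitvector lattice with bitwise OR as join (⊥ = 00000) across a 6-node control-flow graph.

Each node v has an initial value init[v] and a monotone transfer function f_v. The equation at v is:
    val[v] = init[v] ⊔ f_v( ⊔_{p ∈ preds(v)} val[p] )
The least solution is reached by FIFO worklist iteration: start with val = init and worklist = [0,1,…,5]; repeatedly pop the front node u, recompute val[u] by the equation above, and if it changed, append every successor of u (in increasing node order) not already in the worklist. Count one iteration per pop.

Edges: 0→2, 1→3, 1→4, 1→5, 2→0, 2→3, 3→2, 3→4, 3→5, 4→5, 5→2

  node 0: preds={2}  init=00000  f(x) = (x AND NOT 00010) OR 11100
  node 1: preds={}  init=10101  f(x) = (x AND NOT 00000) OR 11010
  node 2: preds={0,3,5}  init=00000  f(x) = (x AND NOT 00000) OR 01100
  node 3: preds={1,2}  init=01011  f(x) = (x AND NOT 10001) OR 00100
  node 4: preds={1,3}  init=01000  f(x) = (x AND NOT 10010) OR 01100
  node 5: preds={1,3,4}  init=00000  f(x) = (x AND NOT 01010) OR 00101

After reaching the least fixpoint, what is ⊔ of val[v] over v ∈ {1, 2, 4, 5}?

Worklist (8 pops):
  #1 pop 0: in=00000 → 11100 (was 00000); enqueue []
  #2 pop 1: in=00000 → 11111 (was 10101); enqueue []
  #3 pop 2: in=11111 → 11111 (was 00000); enqueue [0]
  #4 pop 3: in=11111 → 01111 (was 01011); enqueue [2]
  #5 pop 4: in=11111 → 01101 (was 01000); enqueue []
  #6 pop 5: in=11111 → 10101 (was 00000); enqueue []
  #7 pop 0: in=11111 → 11101 (was 11100); enqueue []
  #8 pop 2: in=11111 → 11111 (no change)

Fixpoint:
  val[0] = 11101
  val[1] = 11111
  val[2] = 11111
  val[3] = 01111
  val[4] = 01101
  val[5] = 10101

11111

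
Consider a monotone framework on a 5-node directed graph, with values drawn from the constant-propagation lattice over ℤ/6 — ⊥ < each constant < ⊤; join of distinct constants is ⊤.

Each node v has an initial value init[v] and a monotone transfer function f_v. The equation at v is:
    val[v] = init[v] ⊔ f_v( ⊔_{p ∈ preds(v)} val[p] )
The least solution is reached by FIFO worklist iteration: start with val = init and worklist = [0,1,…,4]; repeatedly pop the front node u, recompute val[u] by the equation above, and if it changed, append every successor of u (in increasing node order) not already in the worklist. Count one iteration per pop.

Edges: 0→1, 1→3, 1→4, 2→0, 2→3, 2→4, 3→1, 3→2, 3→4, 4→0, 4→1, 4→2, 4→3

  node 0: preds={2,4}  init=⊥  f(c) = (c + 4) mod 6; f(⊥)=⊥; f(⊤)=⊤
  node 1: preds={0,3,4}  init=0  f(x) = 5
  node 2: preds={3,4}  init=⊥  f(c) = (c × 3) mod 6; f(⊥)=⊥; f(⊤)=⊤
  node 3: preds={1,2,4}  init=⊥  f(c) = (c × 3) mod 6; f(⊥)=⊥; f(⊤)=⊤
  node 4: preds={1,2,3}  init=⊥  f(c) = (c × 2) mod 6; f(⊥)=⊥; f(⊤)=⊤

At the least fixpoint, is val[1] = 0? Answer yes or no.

no

Trace (11 dequeues):
  [1] u=0 | in ⊥ | out ⊥ | ==
  [2] u=1 | in ⊥ | out ⊤ | prev 0 | push {}
  [3] u=2 | in ⊥ | out ⊥ | ==
  [4] u=3 | in ⊤ | out ⊤ | prev ⊥ | push {1,2}
  [5] u=4 | in ⊤ | out ⊤ | prev ⊥ | push {0,3}
  [6] u=1 | in ⊤ | out ⊤ | ==
  [7] u=2 | in ⊤ | out ⊤ | prev ⊥ | push {4}
  [8] u=0 | in ⊤ | out ⊤ | prev ⊥ | push {1}
  [9] u=3 | in ⊤ | out ⊤ | ==
  [10] u=4 | in ⊤ | out ⊤ | ==
  [11] u=1 | in ⊤ | out ⊤ | ==

Converged values:
  [0] ⊤
  [1] ⊤
  [2] ⊤
  [3] ⊤
  [4] ⊤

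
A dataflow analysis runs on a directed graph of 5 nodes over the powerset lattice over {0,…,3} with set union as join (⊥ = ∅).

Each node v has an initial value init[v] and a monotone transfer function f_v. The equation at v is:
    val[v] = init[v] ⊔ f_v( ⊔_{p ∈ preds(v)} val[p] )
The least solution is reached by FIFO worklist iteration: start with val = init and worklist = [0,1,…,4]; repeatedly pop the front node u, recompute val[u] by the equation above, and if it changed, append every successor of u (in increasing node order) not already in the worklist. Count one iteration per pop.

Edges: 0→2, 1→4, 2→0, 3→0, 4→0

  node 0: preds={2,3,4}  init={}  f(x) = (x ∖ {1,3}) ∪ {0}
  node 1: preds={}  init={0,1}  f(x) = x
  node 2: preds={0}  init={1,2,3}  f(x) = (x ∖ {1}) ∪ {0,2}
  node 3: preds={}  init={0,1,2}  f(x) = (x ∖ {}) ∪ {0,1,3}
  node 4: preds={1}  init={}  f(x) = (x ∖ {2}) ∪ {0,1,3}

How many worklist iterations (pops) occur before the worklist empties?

Trace (6 dequeues):
  [1] u=0 | in {0,1,2,3} | out {0,2} | prev {} | push {}
  [2] u=1 | in {} | out {0,1} | ==
  [3] u=2 | in {0,2} | out {0,1,2,3} | prev {1,2,3} | push {0}
  [4] u=3 | in {} | out {0,1,2,3} | prev {0,1,2} | push {}
  [5] u=4 | in {0,1} | out {0,1,3} | prev {} | push {}
  [6] u=0 | in {0,1,2,3} | out {0,2} | ==

Converged values:
  [0] {0,2}
  [1] {0,1}
  [2] {0,1,2,3}
  [3] {0,1,2,3}
  [4] {0,1,3}

6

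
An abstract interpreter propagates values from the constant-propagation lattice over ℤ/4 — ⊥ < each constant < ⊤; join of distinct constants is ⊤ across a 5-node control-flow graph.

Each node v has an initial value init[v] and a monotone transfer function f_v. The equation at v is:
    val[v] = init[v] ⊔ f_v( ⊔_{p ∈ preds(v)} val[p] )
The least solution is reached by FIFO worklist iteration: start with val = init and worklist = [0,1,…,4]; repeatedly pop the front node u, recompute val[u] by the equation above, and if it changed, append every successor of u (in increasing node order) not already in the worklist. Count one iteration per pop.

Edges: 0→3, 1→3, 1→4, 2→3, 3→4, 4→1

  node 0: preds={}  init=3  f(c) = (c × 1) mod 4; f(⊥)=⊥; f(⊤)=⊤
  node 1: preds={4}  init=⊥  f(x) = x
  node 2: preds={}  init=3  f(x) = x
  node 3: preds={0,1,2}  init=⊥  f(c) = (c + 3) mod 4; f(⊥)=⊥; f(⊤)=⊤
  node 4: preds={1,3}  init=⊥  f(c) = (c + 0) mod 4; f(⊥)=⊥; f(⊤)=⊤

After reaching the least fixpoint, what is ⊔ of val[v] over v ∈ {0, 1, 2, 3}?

⊤

Worklist (11 pops):
  #1 pop 0: in=⊥ → 3 (no change)
  #2 pop 1: in=⊥ → ⊥ (no change)
  #3 pop 2: in=⊥ → 3 (no change)
  #4 pop 3: in=3 → 2 (was ⊥); enqueue []
  #5 pop 4: in=2 → 2 (was ⊥); enqueue [1]
  #6 pop 1: in=2 → 2 (was ⊥); enqueue [3,4]
  #7 pop 3: in=⊤ → ⊤ (was 2); enqueue []
  #8 pop 4: in=⊤ → ⊤ (was 2); enqueue [1]
  #9 pop 1: in=⊤ → ⊤ (was 2); enqueue [3,4]
  #10 pop 3: in=⊤ → ⊤ (no change)
  #11 pop 4: in=⊤ → ⊤ (no change)

Fixpoint:
  val[0] = 3
  val[1] = ⊤
  val[2] = 3
  val[3] = ⊤
  val[4] = ⊤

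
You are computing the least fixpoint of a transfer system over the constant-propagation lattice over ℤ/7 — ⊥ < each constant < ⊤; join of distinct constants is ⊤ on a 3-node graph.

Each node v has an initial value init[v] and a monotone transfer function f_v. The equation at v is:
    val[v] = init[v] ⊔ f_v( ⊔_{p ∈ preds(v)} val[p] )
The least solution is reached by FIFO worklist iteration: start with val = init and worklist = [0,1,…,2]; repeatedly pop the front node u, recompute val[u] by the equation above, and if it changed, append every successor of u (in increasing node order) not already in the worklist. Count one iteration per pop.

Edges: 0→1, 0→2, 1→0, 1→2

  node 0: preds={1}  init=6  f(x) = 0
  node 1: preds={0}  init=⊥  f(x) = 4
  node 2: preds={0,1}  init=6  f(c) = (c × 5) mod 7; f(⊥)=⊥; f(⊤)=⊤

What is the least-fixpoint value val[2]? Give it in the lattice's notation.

⊤

Iteration log — 4 steps:
  step 1. node 0  ⊔preds=⊥  new=⊤  old=6  +wl: 
  step 2. node 1  ⊔preds=⊤  new=4  old=⊥  +wl: 0
  step 3. node 2  ⊔preds=⊤  new=⊤  old=6  +wl: 
  step 4. node 0  ⊔preds=4  new=⊤  stable

Least fixpoint reached:
  node 0: ⊤
  node 1: 4
  node 2: ⊤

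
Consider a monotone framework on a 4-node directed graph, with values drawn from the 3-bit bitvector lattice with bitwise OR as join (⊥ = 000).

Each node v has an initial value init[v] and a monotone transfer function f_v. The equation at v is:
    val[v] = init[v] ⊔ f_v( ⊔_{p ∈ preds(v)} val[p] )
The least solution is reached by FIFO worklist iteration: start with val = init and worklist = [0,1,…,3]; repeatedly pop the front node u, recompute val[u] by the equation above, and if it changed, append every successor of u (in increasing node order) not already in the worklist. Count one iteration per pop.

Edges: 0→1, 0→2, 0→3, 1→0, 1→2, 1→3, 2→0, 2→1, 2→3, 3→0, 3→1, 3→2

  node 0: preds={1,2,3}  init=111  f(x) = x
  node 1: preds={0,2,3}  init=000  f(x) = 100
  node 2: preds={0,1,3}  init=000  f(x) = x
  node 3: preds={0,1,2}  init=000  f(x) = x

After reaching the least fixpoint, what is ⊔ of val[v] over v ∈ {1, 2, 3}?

Trace (7 dequeues):
  [1] u=0 | in 000 | out 111 | ==
  [2] u=1 | in 111 | out 100 | prev 000 | push {0}
  [3] u=2 | in 111 | out 111 | prev 000 | push {1}
  [4] u=3 | in 111 | out 111 | prev 000 | push {2}
  [5] u=0 | in 111 | out 111 | ==
  [6] u=1 | in 111 | out 100 | ==
  [7] u=2 | in 111 | out 111 | ==

Converged values:
  [0] 111
  [1] 100
  [2] 111
  [3] 111

111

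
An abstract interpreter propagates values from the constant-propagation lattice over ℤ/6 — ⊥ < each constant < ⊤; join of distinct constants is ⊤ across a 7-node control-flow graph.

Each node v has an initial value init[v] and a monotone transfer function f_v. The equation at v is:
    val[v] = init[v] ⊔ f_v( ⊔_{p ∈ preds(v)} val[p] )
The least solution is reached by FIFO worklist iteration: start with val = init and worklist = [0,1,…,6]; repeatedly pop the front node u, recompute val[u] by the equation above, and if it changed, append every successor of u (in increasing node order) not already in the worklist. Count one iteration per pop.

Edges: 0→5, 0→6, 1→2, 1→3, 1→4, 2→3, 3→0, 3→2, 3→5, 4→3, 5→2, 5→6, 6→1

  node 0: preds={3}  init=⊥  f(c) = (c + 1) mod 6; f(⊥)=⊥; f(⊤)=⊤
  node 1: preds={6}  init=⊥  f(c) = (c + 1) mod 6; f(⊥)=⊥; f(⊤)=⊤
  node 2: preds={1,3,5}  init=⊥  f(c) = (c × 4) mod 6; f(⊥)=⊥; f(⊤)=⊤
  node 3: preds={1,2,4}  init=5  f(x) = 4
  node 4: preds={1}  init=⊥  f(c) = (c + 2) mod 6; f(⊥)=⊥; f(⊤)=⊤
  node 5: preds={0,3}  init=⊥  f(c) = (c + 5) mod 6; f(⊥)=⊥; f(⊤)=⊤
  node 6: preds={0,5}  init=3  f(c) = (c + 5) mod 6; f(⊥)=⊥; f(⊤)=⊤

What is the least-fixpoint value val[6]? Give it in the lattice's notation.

Worklist (17 pops):
  #1 pop 0: in=5 → 0 (was ⊥); enqueue []
  #2 pop 1: in=3 → 4 (was ⊥); enqueue []
  #3 pop 2: in=⊤ → ⊤ (was ⊥); enqueue []
  #4 pop 3: in=⊤ → ⊤ (was 5); enqueue [0,2]
  #5 pop 4: in=4 → 0 (was ⊥); enqueue [3]
  #6 pop 5: in=⊤ → ⊤ (was ⊥); enqueue []
  #7 pop 6: in=⊤ → ⊤ (was 3); enqueue [1]
  #8 pop 0: in=⊤ → ⊤ (was 0); enqueue [5,6]
  #9 pop 2: in=⊤ → ⊤ (no change)
  #10 pop 3: in=⊤ → ⊤ (no change)
  #11 pop 1: in=⊤ → ⊤ (was 4); enqueue [2,3,4]
  #12 pop 5: in=⊤ → ⊤ (no change)
  #13 pop 6: in=⊤ → ⊤ (no change)
  #14 pop 2: in=⊤ → ⊤ (no change)
  #15 pop 3: in=⊤ → ⊤ (no change)
  #16 pop 4: in=⊤ → ⊤ (was 0); enqueue [3]
  #17 pop 3: in=⊤ → ⊤ (no change)

Fixpoint:
  val[0] = ⊤
  val[1] = ⊤
  val[2] = ⊤
  val[3] = ⊤
  val[4] = ⊤
  val[5] = ⊤
  val[6] = ⊤

⊤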